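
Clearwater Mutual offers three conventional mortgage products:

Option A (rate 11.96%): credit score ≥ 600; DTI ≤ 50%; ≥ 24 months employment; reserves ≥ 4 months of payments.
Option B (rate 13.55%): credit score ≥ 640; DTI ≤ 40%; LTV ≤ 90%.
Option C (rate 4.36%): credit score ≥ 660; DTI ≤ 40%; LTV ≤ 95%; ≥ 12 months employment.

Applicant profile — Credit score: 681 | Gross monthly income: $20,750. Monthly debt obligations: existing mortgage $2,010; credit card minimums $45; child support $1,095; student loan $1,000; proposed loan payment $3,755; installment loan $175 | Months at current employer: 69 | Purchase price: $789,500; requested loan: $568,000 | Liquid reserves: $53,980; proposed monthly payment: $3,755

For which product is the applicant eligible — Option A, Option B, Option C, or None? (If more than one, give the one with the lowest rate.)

Total debts = (2,010 + 45 + 1,095 + 1,000 + 3,755 + 175) = 8,080; DTI = 8,080/20,750 = 38.9%.
LTV = 568,000/789,500 = 71.9%.
Reserves = 53,980/3,755 = 14.4 months.
Option A: score 681 ≥ 600; DTI 38.9% ≤ 50%; employment 69 ≥ 24 mo; reserves 14.4 ≥ 4 mo → qualifies.
Option B: score 681 ≥ 640; DTI 38.9% ≤ 40%; LTV 71.9% ≤ 90% → qualifies.
Option C: score 681 ≥ 660; DTI 38.9% ≤ 40%; LTV 71.9% ≤ 95%; employment 69 ≥ 12 mo → qualifies.
Qualifying: Option A, Option B, Option C. Lowest rate is 4.36% → Option C.

Option C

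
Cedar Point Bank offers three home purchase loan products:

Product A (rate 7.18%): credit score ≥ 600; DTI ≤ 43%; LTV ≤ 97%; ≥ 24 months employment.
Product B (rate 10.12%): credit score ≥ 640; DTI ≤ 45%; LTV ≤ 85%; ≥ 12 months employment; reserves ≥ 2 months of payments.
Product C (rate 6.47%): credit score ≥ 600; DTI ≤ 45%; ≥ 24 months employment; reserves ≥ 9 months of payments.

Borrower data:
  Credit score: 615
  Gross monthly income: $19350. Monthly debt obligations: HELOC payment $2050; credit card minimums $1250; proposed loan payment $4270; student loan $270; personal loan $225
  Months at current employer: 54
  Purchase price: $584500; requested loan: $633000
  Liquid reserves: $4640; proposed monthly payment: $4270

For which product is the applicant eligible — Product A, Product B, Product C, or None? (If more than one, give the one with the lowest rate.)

None

Total debts = (2,050 + 1,250 + 4,270 + 270 + 225) = 8,065; DTI = 8,065/19,350 = 41.7%.
LTV = 633,000/584,500 = 108.3%.
Reserves = 4,640/4,270 = 1.1 months.
Product A: score 615 ≥ 600; DTI 41.7% ≤ 43%; LTV 108.3% > 97%; employment 54 ≥ 24 mo → does not qualify.
Product B: score 615 < 640; DTI 41.7% ≤ 45%; LTV 108.3% > 85%; employment 54 ≥ 12 mo; reserves 1.1 < 2 mo → does not qualify.
Product C: score 615 ≥ 600; DTI 41.7% ≤ 45%; employment 54 ≥ 24 mo; reserves 1.1 < 9 mo → does not qualify.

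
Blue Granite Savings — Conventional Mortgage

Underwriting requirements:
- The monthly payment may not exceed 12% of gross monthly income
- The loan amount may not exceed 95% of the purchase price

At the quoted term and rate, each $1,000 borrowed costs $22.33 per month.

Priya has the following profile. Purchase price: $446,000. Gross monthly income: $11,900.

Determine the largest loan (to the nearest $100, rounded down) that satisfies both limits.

$63,900

Payment cap: 12% × $11,900 = $1,428/month.
At $22.33 per $1,000, that supports 1,428/22.33 × 1,000 ≈ $63,949 → $63,900.
LTV cap: 95% × $446,000 = $423,700 → $423,700.
Binding constraint: payment-to-income.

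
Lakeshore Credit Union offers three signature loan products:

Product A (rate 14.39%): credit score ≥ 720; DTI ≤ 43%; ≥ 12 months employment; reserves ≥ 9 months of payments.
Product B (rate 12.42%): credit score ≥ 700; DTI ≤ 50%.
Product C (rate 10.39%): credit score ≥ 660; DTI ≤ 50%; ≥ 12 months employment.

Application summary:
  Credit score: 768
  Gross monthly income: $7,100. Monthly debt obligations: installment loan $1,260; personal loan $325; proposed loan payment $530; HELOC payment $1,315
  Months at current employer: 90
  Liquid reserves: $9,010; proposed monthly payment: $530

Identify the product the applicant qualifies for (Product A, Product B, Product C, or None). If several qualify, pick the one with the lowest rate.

Product C

Total debts = (1,260 + 325 + 530 + 1,315) = 3,430; DTI = 3,430/7,100 = 48.3%.
Reserves = 9,010/530 = 17.0 months.
Product A: score 768 ≥ 720; DTI 48.3% > 43%; employment 90 ≥ 12 mo; reserves 17.0 ≥ 9 mo → does not qualify.
Product B: score 768 ≥ 700; DTI 48.3% ≤ 50% → qualifies.
Product C: score 768 ≥ 660; DTI 48.3% ≤ 50%; employment 90 ≥ 12 mo → qualifies.
Qualifying: Product B, Product C. Lowest rate is 10.39% → Product C.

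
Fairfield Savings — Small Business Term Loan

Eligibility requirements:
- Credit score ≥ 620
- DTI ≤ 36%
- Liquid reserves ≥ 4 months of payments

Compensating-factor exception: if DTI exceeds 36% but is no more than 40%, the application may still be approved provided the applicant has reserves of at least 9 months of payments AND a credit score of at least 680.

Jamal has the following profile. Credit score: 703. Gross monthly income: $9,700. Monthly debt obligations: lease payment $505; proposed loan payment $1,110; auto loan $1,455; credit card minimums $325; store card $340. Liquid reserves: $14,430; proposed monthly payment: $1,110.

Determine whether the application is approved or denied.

Approved

Credit score 703 ≥ 620 (meets base)
Total debts = (505 + 1,110 + 1,455 + 325 + 340) = 3,735. DTI = 3,735/9,700 = 38.5% > 36% — standard DTI limit exceeded.
Liquid reserves cover 14,430/1,110 = 13.0 months — ≥ 4 required
DTI 38.5% is within the 36%–40% exception band; checking compensating factors.
Reserves 13.0 ≥ 9 months; credit score 703 ≥ 680.
Both compensating conditions met → exception applies.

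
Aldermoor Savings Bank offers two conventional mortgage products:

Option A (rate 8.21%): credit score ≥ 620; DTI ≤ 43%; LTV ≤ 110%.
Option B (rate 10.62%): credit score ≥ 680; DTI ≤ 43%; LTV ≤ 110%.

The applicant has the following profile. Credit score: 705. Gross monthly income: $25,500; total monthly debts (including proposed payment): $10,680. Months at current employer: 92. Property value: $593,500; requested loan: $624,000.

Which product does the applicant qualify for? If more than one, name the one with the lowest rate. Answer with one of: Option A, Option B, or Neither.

Option A

DTI = 10,680/25,500 = 41.9%.
LTV = 624,000/593,500 = 105.1%.
Option A: score 705 ≥ 620; DTI 41.9% ≤ 43%; LTV 105.1% ≤ 110% → qualifies.
Option B: score 705 ≥ 680; DTI 41.9% ≤ 43%; LTV 105.1% ≤ 110% → qualifies.
Qualifying: Option A, Option B. Lowest rate is 8.21% → Option A.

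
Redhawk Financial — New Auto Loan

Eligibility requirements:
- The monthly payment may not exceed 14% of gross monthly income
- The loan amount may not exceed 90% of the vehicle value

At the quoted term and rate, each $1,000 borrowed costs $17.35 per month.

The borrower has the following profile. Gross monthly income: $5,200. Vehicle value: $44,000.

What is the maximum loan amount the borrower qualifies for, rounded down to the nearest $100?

$39,600

Payment cap: 14% × $5,200 = $728/month.
At $17.35 per $1,000, that supports 728/17.35 × 1,000 ≈ $41,959 → $41,900.
LTV cap: 90% × $44,000 = $39,600 → $39,600.
Binding constraint: loan-to-value.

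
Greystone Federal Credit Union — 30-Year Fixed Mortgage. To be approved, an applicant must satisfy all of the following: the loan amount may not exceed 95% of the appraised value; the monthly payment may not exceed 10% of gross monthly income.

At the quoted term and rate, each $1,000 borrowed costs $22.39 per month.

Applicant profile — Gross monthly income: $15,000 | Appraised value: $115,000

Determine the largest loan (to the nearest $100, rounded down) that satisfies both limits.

Payment cap: 10% × $15,000 = $1,500/month.
At $22.39 per $1,000, that supports 1,500/22.39 × 1,000 ≈ $66,994 → $66,900.
LTV cap: 95% × $115,000 = $109,250 → $109,200.
Binding constraint: payment-to-income.

$66,900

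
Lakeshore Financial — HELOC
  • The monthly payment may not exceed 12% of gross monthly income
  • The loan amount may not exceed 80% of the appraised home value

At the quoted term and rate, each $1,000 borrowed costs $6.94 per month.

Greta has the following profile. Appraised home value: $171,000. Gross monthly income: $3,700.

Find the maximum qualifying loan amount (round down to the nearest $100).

Payment cap: 12% × $3,700 = $444/month.
At $6.94 per $1,000, that supports 444/6.94 × 1,000 ≈ $63,976 → $63,900.
LTV cap: 80% × $171,000 = $136,800 → $136,800.
Binding constraint: payment-to-income.

$63,900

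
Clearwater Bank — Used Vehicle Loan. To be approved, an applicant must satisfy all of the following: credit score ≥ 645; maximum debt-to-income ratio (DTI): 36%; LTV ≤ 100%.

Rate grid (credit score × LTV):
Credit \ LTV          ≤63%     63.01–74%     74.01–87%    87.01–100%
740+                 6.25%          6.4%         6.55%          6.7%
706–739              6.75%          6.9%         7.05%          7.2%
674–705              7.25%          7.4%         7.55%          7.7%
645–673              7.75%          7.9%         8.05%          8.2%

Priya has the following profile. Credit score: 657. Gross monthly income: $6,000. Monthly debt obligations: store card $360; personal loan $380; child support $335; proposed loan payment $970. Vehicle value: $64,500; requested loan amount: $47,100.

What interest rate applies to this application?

Credit score 657 ≥ 645; Total monthly debts = (360 + 380 + 335 + 970) = 2,045. DTI = 2,045/6,000 = 34.1% ≤ 36%
Loan-to-value = 47,100/64,500 = 73% — pass (100% max)
Score 657 is in the 645–673 band; LTV 73% is in the 63.01–74% band → 7.9%.

7.9%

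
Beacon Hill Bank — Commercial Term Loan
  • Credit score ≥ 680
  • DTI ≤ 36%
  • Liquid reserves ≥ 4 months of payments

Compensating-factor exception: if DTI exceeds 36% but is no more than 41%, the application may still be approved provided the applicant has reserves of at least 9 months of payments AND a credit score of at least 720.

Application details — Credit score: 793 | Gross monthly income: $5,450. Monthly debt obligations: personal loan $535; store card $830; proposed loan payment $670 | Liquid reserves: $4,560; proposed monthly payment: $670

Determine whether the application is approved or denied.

Denied

Credit score 793 ≥ 680 (meets base)
Total debts = (535 + 830 + 670) = 2,035. DTI = 2,035/5,450 = 37.3% > 36% — standard DTI limit exceeded.
Reserves = 4,560/670 = 6.8 months ≥ 4
37.3% falls in the override range (36%–41%), so the compensating-factor test applies.
Override check — reserves: 6.8 mo (short of 9); score: 793 (ok).
Compensating-factor requirement not fully met.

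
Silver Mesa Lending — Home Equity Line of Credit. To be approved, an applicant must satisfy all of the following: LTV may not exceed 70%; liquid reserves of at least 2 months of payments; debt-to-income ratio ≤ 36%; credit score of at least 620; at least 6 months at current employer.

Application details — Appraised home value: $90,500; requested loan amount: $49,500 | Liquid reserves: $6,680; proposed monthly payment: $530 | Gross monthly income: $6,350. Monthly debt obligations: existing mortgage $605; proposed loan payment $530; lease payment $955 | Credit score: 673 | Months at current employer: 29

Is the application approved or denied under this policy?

Approved

LTV = 49,500/90,500 = 54.7% ≤ 70%
Reserves = 6,680/530 = 12.6 months ≥ 2
Total monthly debts = (605 + 530 + 955) = 2,090. Debt-to-income = 2,090/6,350 = 32.9% — meets 36% limit
Credit score 673 ≥ 620 (meets)
Employment 29 ≥ 6 months
All criteria satisfied.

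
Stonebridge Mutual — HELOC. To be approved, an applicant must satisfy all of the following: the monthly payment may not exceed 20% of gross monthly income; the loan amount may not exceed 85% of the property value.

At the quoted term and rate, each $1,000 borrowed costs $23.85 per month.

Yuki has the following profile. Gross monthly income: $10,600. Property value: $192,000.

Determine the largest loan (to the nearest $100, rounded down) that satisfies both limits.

Payment cap: 20% × $10,600 = $2,120/month.
At $23.85 per $1,000, that supports 2,120/23.85 × 1,000 ≈ $88,888 → $88,800.
LTV cap: 85% × $192,000 = $163,200 → $163,200.
Binding constraint: payment-to-income.

$88,800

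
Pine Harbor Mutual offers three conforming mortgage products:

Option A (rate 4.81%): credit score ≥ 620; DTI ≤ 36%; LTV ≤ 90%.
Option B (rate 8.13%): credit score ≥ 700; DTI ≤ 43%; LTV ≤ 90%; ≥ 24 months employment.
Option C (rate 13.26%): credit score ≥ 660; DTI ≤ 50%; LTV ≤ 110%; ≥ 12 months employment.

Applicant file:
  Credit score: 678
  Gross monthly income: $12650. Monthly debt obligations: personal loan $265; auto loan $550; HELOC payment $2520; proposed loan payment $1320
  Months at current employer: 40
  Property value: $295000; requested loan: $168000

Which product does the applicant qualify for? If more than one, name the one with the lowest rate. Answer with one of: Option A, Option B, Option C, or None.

Total debts = (265 + 550 + 2,520 + 1,320) = 4,655; DTI = 4,655/12,650 = 36.8%.
LTV = 168,000/295,000 = 56.9%.
Option A: score 678 ≥ 620; DTI 36.8% > 36%; LTV 56.9% ≤ 90% → does not qualify.
Option B: score 678 < 700; DTI 36.8% ≤ 43%; LTV 56.9% ≤ 90%; employment 40 ≥ 24 mo → does not qualify.
Option C: score 678 ≥ 660; DTI 36.8% ≤ 50%; LTV 56.9% ≤ 110%; employment 40 ≥ 12 mo → qualifies.

Option C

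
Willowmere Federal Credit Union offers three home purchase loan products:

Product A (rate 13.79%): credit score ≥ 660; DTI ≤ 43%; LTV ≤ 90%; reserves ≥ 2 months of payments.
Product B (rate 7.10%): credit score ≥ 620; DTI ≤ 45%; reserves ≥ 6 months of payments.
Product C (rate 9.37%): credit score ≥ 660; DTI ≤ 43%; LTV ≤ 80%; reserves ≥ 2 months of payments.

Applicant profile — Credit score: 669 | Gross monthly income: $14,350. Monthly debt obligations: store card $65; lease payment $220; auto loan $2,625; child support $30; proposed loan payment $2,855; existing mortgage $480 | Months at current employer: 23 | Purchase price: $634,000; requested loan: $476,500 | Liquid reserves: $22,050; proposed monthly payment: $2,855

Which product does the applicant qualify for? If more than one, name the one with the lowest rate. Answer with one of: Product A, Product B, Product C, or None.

Total debts = (65 + 220 + 2,625 + 30 + 2,855 + 480) = 6,275; DTI = 6,275/14,350 = 43.7%.
LTV = 476,500/634,000 = 75.2%.
Reserves = 22,050/2,855 = 7.7 months.
Product A: score 669 ≥ 660; DTI 43.7% > 43%; LTV 75.2% ≤ 90%; reserves 7.7 ≥ 2 mo → does not qualify.
Product B: score 669 ≥ 620; DTI 43.7% ≤ 45%; reserves 7.7 ≥ 6 mo → qualifies.
Product C: score 669 ≥ 660; DTI 43.7% > 43%; LTV 75.2% ≤ 80%; reserves 7.7 ≥ 2 mo → does not qualify.

Product B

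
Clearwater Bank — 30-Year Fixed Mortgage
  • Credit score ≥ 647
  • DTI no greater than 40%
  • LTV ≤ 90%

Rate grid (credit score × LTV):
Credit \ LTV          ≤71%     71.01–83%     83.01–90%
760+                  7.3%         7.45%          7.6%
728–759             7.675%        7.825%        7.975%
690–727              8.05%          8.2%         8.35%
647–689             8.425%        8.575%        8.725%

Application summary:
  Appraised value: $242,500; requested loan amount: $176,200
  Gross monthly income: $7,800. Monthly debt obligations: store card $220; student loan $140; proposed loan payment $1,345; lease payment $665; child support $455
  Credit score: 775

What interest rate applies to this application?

Credit score 775 ≥ 647; Total monthly debts = (220 + 140 + 1,345 + 665 + 455) = 2,825. DTI: 2,825 ÷ 7,800 = 36.2%, within the 40% cap
Loan-to-value = 176,200/242,500 = 72.7% — pass (90% max)
Row: 775 falls in 760+. Column: 72.7% falls in 71.01–83%. Rate = 7.45%.

7.45%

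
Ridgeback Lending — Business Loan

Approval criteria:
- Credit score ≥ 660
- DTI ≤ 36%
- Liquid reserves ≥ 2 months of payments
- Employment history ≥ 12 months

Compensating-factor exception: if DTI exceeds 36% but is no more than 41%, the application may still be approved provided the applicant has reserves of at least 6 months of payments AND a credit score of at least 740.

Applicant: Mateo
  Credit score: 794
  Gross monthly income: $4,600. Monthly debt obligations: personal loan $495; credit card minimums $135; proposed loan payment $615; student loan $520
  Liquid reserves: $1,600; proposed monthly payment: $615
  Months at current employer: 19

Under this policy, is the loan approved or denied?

Credit score 794 ≥ 660 (meets base)
Total debts = (495 + 135 + 615 + 520) = 1,765. DTI: 1,765 ÷ 4,600 = 38.4%, over the 36% base limit.
Reserves: 1,600 ÷ 615 = 2.6 months (meets 2-month minimum)
Employment 19 ≥ 12 months
38.4% falls in the override range (36%–41%), so the compensating-factor test applies.
Reserves 2.6 < 6 months; credit score 794 ≥ 740.
Compensating-factor requirement not fully met.

Denied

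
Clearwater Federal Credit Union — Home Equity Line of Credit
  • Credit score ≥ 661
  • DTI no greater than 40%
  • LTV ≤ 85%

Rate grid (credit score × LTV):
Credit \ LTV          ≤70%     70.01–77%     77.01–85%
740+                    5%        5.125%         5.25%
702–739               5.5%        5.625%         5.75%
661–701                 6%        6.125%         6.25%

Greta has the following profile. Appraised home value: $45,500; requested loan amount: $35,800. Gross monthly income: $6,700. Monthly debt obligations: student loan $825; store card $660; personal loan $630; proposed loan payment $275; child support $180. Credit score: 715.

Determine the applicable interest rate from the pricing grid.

Credit score 715 ≥ 661; Total monthly debts = (825 + 660 + 630 + 275 + 180) = 2,570. DTI = 2,570/6,700 = 38.4% ≤ 40%
LTV: 35,800 ÷ 45,500 = 78.7%, within 85% cap
Credit 715 → row 702–739; LTV 78.7% → column 77.01–85%. Grid cell → 5.75%.

5.75%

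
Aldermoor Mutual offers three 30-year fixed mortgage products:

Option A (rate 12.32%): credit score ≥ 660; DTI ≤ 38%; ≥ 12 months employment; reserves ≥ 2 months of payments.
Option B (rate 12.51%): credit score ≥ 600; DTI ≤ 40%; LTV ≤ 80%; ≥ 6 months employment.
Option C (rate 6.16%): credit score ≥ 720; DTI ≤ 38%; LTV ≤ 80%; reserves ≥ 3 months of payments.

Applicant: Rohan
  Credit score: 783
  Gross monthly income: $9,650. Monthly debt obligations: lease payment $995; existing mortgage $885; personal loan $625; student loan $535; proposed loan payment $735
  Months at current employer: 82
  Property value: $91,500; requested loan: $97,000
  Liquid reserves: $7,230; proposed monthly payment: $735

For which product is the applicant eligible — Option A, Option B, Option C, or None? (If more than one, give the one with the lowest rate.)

None

Total debts = (995 + 885 + 625 + 535 + 735) = 3,775; DTI = 3,775/9,650 = 39.1%.
LTV = 97,000/91,500 = 106%.
Reserves = 7,230/735 = 9.8 months.
Option A: score 783 ≥ 660; DTI 39.1% > 38%; employment 82 ≥ 12 mo; reserves 9.8 ≥ 2 mo → does not qualify.
Option B: score 783 ≥ 600; DTI 39.1% ≤ 40%; LTV 106% > 80%; employment 82 ≥ 6 mo → does not qualify.
Option C: score 783 ≥ 720; DTI 39.1% > 38%; LTV 106% > 80%; reserves 9.8 ≥ 3 mo → does not qualify.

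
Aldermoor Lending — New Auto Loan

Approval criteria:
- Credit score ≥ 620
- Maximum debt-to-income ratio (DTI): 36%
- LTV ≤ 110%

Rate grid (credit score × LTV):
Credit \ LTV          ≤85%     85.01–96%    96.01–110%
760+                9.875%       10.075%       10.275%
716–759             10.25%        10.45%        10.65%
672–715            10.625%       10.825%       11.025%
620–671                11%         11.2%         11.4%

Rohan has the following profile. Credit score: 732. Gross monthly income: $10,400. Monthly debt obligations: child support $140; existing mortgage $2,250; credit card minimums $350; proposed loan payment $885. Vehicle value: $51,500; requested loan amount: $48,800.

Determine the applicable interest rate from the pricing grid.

Credit score 732 ≥ 620; Total monthly debts = (140 + 2,250 + 350 + 885) = 3,625. Debt-to-income = 3,625/10,400 = 34.9% — meets 36% limit
LTV: 48,800 ÷ 51,500 = 94.8%, within 110% cap
Credit 732 → row 716–759; LTV 94.8% → column 85.01–96%. Grid cell → 10.45%.

10.45%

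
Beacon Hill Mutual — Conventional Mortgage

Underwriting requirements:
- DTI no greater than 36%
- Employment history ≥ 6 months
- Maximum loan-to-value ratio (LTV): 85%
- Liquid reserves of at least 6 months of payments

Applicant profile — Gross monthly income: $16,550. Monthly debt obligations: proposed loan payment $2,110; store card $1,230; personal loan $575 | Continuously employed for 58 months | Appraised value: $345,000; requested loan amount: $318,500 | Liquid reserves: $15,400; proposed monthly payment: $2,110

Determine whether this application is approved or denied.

Total monthly debts = (2,110 + 1,230 + 575) = 3,915. DTI = 3,915/16,550 = 23.7% ≤ 36%
Employment 58 ≥ 6 months
Loan-to-value = 318,500/345,000 = 92.3% — fail (85% max)
Liquid reserves cover 15,400/2,110 = 7.3 months — ≥ 6 required
Fails on LTV.

Denied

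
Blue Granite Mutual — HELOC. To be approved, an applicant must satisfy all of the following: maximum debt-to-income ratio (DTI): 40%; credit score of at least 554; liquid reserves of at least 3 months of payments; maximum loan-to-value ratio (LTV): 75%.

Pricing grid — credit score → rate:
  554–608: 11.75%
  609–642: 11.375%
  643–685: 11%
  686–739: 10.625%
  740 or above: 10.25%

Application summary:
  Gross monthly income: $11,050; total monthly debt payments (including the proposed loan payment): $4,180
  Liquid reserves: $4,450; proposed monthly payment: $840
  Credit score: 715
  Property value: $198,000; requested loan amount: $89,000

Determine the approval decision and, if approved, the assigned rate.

Credit score 715 ≥ 554 (meets minimum)
LTV = 89,000/198,000 = 44.9% ≤ 75%
Reserves = 4,450/840 = 5.3 months ≥ 3
DTI: 4,180 ÷ 11,050 = 37.8%, within the 40% cap
All requirements met. Score 715 falls in the 686–739 tier → 10.625%.

Approved at 10.625%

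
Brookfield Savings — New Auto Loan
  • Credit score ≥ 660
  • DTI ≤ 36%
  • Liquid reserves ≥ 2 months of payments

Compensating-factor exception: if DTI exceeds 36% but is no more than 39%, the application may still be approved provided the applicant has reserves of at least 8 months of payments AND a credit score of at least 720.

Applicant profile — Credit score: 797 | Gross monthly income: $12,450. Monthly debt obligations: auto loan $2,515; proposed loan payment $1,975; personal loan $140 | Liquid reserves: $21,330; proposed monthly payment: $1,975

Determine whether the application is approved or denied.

Approved

Credit score 797 ≥ 660 (meets base)
Total debts = (2,515 + 1,975 + 140) = 4,630. DTI = 4,630/12,450 = 37.2% > 36% — standard DTI limit exceeded.
Liquid reserves cover 21,330/1,975 = 10.8 months — ≥ 2 required
37.2% falls in the override range (36%–39%), so the compensating-factor test applies.
Reserves 10.8 ≥ 8 months; credit score 797 ≥ 720.
Both compensating conditions met → exception applies.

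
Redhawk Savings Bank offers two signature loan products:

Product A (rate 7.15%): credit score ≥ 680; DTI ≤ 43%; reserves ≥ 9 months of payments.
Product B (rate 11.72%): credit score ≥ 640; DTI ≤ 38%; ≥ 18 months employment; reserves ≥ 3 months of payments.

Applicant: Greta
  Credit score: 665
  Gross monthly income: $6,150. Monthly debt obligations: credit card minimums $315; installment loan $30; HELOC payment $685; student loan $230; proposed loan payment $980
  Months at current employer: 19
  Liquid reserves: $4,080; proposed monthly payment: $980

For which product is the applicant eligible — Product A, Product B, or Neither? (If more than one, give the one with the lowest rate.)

Total debts = (315 + 30 + 685 + 230 + 980) = 2,240; DTI = 2,240/6,150 = 36.4%.
Reserves = 4,080/980 = 4.2 months.
Product A: score 665 < 680; DTI 36.4% ≤ 43%; reserves 4.2 < 9 mo → does not qualify.
Product B: score 665 ≥ 640; DTI 36.4% ≤ 38%; employment 19 ≥ 18 mo; reserves 4.2 ≥ 3 mo → qualifies.

Product B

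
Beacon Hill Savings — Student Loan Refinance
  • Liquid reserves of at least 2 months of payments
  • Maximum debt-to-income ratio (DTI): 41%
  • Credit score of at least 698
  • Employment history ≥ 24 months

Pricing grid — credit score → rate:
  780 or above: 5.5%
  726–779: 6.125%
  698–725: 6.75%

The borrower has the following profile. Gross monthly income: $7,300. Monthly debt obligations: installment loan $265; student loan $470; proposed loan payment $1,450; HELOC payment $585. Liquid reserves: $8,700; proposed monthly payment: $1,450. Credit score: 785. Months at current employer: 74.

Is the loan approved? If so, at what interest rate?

Credit score 785 ≥ 698 (meets minimum)
Total monthly debts = (265 + 470 + 1,450 + 585) = 2,770. DTI = 2,770/7,300 = 37.9% ≤ 41%
Liquid reserves cover 8,700/1,450 = 6.0 months — ≥ 2 required
Employment 74 ≥ 24 months
All requirements met. Score 785 falls in the 780 or above tier → 5.5%.

Approved at 5.5%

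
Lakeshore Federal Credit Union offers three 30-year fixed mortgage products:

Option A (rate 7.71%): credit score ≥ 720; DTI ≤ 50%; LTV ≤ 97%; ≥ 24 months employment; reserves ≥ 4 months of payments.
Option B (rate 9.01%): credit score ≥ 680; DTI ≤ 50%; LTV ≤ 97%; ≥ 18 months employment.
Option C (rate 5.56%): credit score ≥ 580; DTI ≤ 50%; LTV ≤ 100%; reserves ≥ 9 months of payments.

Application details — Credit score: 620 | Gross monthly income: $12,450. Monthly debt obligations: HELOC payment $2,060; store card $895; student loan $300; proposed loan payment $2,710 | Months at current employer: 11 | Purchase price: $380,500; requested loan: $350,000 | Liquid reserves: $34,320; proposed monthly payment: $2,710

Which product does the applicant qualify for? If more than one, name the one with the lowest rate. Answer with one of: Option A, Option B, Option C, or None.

Option C

Total debts = (2,060 + 895 + 300 + 2,710) = 5,965; DTI = 5,965/12,450 = 47.9%.
LTV = 350,000/380,500 = 92%.
Reserves = 34,320/2,710 = 12.7 months.
Option A: score 620 < 720; DTI 47.9% ≤ 50%; LTV 92% ≤ 97%; employment 11 < 24 mo; reserves 12.7 ≥ 4 mo → does not qualify.
Option B: score 620 < 680; DTI 47.9% ≤ 50%; LTV 92% ≤ 97%; employment 11 < 18 mo → does not qualify.
Option C: score 620 ≥ 580; DTI 47.9% ≤ 50%; LTV 92% ≤ 100%; reserves 12.7 ≥ 9 mo → qualifies.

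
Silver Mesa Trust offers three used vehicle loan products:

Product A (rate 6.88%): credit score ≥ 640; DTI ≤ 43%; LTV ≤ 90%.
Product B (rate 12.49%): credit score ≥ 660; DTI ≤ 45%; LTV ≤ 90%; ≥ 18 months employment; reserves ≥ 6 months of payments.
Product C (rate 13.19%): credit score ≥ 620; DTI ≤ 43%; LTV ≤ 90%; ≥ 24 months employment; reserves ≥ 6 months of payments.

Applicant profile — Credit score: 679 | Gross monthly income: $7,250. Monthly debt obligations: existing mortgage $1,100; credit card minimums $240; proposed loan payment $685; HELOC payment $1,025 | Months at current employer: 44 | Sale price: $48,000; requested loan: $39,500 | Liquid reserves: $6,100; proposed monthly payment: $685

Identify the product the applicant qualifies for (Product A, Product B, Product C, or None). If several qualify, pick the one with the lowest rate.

Product A

Total debts = (1,100 + 240 + 685 + 1,025) = 3,050; DTI = 3,050/7,250 = 42.1%.
LTV = 39,500/48,000 = 82.3%.
Reserves = 6,100/685 = 8.9 months.
Product A: score 679 ≥ 640; DTI 42.1% ≤ 43%; LTV 82.3% ≤ 90% → qualifies.
Product B: score 679 ≥ 660; DTI 42.1% ≤ 45%; LTV 82.3% ≤ 90%; employment 44 ≥ 18 mo; reserves 8.9 ≥ 6 mo → qualifies.
Product C: score 679 ≥ 620; DTI 42.1% ≤ 43%; LTV 82.3% ≤ 90%; employment 44 ≥ 24 mo; reserves 8.9 ≥ 6 mo → qualifies.
Qualifying: Product A, Product B, Product C. Lowest rate is 6.88% → Product A.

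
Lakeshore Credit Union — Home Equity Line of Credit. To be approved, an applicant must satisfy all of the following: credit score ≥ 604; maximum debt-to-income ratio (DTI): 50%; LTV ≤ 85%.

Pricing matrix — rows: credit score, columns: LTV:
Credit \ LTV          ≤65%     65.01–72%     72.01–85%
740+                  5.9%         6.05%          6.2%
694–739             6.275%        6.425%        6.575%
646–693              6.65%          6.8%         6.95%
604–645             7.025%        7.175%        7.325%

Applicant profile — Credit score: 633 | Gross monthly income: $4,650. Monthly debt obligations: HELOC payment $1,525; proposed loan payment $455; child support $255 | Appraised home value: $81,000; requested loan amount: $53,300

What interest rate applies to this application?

7.175%

Credit score 633 ≥ 604; Total monthly debts = (1,525 + 455 + 255) = 2,235. DTI: 2,235 ÷ 4,650 = 48.1%, within the 50% cap
LTV: 53,300 ÷ 81,000 = 65.8%, within 85% cap
Score 633 is in the 604–645 band; LTV 65.8% is in the 65.01–72% band → 7.175%.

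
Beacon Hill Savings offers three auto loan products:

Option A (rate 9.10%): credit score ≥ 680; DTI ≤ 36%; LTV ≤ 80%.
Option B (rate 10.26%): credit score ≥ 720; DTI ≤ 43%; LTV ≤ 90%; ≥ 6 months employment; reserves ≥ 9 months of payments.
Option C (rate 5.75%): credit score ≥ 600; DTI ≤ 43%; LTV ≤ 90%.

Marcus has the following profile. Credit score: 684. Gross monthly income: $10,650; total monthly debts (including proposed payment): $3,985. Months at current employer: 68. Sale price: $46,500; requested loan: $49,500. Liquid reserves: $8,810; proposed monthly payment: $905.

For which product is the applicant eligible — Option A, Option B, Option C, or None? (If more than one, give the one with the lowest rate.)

None

DTI = 3,985/10,650 = 37.4%.
LTV = 49,500/46,500 = 106.5%.
Reserves = 8,810/905 = 9.7 months.
Option A: score 684 ≥ 680; DTI 37.4% > 36%; LTV 106.5% > 80% → does not qualify.
Option B: score 684 < 720; DTI 37.4% ≤ 43%; LTV 106.5% > 90%; employment 68 ≥ 6 mo; reserves 9.7 ≥ 9 mo → does not qualify.
Option C: score 684 ≥ 600; DTI 37.4% ≤ 43%; LTV 106.5% > 90% → does not qualify.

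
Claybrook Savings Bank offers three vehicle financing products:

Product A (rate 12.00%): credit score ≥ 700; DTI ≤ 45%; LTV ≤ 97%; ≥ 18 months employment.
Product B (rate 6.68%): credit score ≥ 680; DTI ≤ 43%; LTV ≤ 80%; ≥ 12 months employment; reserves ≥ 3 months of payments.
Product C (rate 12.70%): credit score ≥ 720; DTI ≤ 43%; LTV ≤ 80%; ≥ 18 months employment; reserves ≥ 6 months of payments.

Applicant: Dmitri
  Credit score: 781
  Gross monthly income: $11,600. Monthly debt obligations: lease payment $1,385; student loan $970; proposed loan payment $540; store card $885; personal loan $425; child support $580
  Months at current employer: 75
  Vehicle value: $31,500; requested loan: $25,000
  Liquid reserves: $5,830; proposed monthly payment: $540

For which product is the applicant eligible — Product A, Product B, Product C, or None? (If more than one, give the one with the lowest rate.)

Total debts = (1,385 + 970 + 540 + 885 + 425 + 580) = 4,785; DTI = 4,785/11,600 = 41.2%.
LTV = 25,000/31,500 = 79.4%.
Reserves = 5,830/540 = 10.8 months.
Product A: score 781 ≥ 700; DTI 41.2% ≤ 45%; LTV 79.4% ≤ 97%; employment 75 ≥ 18 mo → qualifies.
Product B: score 781 ≥ 680; DTI 41.2% ≤ 43%; LTV 79.4% ≤ 80%; employment 75 ≥ 12 mo; reserves 10.8 ≥ 3 mo → qualifies.
Product C: score 781 ≥ 720; DTI 41.2% ≤ 43%; LTV 79.4% ≤ 80%; employment 75 ≥ 18 mo; reserves 10.8 ≥ 6 mo → qualifies.
Qualifying: Product A, Product B, Product C. Lowest rate is 6.68% → Product B.

Product B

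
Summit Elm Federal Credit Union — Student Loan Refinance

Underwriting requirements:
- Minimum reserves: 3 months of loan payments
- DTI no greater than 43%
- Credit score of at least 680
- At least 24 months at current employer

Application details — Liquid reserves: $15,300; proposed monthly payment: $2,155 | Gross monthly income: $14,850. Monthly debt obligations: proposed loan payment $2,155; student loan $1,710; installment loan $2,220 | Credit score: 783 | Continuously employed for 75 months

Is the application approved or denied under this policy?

Reserves: 15,300 ÷ 2,155 = 7.1 months (meets 3-month minimum)
Total monthly debts = (2,155 + 1,710 + 2,220) = 6,085. DTI: 6,085 ÷ 14,850 = 41%, within the 43% cap
Credit score 783 ≥ 680 (meets)
Employment 75 ≥ 24 months
All criteria satisfied.

Approved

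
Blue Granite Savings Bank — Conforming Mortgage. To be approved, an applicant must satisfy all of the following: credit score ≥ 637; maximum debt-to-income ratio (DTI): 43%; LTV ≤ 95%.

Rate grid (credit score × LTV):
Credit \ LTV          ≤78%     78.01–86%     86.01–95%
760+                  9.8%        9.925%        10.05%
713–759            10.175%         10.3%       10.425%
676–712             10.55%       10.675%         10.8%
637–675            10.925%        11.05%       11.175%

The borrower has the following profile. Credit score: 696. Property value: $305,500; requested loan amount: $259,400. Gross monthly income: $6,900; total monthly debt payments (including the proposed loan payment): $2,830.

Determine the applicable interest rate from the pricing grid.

10.675%

Credit score 696 ≥ 637; DTI: 2,830 ÷ 6,900 = 41%, within the 43% cap
LTV: 259,400 ÷ 305,500 = 84.9%, within 95% cap
Row: 696 falls in 676–712. Column: 84.9% falls in 78.01–86%. Rate = 10.675%.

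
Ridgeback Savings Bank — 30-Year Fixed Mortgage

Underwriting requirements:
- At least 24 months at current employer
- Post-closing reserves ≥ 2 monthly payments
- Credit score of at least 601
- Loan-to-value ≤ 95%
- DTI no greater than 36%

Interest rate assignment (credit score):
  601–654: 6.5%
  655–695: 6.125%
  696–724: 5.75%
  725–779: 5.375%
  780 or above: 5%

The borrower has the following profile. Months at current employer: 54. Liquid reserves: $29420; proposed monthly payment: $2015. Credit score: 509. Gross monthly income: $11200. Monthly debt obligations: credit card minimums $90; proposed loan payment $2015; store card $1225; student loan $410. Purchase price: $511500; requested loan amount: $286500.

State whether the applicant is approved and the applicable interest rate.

Denied

Credit score 509 < 601 (below minimum)
Liquid reserves cover 29,420/2,015 = 14.6 months — ≥ 2 required
Employment 54 ≥ 24 months
Total monthly debts = (90 + 2,015 + 1,225 + 410) = 3,740. DTI: 3,740 ÷ 11,200 = 33.4%, within the 36% cap
Loan-to-value = 286,500/511,500 = 56% — pass (95% max)
Not all requirements met → denied.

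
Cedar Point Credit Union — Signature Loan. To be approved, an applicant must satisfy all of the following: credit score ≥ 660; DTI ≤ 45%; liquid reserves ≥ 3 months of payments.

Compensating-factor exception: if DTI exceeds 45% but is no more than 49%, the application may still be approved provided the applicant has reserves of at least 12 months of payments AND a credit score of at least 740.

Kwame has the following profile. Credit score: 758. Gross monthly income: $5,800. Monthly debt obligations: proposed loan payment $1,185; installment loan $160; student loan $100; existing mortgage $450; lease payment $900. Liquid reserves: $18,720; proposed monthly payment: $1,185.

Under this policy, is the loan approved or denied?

Approved

Credit score 758 ≥ 660 (meets base)
Total debts = (1,185 + 160 + 100 + 450 + 900) = 2,795. DTI: 2,795 ÷ 5,800 = 48.2%, over the 45% base limit.
Reserves: 18,720 ÷ 1,185 = 15.8 months (meets 3-month minimum)
48.2% falls in the override range (45%–49%), so the compensating-factor test applies.
Reserves 15.8 ≥ 12 months; credit score 758 ≥ 740.
Both compensating conditions met → exception applies.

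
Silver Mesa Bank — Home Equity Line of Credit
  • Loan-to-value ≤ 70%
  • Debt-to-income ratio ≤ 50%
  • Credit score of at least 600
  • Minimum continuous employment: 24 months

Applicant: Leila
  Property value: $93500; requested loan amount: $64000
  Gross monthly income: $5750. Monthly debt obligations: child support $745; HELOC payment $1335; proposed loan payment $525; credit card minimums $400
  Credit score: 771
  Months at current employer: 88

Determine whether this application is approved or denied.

Loan-to-value = 64,000/93,500 = 68.4% — pass (70% max)
Total monthly debts = (745 + 1,335 + 525 + 400) = 3,005. DTI = 3,005/5,750 = 52.3% > 50%
Credit score 771 ≥ 600 (meets)
Employment 88 ≥ 24 months
Fails on DTI.

Denied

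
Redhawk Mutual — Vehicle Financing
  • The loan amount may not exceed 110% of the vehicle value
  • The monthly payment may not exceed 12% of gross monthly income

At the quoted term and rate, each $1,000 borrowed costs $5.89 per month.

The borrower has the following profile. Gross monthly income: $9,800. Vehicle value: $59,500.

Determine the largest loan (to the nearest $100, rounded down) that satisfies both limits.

$65,400

Payment cap: 12% × $9,800 = $1,176/month.
At $5.89 per $1,000, that supports 1,176/5.89 × 1,000 ≈ $199,660 → $199,600.
LTV cap: 110% × $59,500 = $65,450 → $65,400.
Binding constraint: loan-to-value.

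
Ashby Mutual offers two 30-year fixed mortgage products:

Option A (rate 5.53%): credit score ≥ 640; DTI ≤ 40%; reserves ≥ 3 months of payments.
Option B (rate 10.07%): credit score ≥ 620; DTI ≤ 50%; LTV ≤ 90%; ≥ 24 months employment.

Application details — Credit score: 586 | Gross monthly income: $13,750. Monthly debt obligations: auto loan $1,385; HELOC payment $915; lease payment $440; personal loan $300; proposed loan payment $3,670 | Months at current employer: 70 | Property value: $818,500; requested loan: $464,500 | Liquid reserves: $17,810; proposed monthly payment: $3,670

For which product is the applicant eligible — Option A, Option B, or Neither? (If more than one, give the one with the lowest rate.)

Total debts = (1,385 + 915 + 440 + 300 + 3,670) = 6,710; DTI = 6,710/13,750 = 48.8%.
LTV = 464,500/818,500 = 56.8%.
Reserves = 17,810/3,670 = 4.9 months.
Option A: score 586 < 640; DTI 48.8% > 40%; reserves 4.9 ≥ 3 mo → does not qualify.
Option B: score 586 < 620; DTI 48.8% ≤ 50%; LTV 56.8% ≤ 90%; employment 70 ≥ 24 mo → does not qualify.

Neither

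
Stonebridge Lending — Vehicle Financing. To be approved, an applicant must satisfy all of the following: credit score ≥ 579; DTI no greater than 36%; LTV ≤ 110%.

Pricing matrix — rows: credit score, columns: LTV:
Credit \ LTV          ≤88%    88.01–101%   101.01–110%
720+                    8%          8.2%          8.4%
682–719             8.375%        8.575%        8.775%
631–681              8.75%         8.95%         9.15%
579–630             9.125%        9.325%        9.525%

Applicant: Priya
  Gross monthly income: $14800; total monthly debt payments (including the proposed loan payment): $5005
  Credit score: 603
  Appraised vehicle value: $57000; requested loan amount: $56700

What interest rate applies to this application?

9.325%

Credit score 603 ≥ 579; DTI: 5,005 ÷ 14,800 = 33.8%, within the 36% cap
LTV = 56,700/57,000 = 99.5% ≤ 110%
Score 603 is in the 579–630 band; LTV 99.5% is in the 88.01–101% band → 9.325%.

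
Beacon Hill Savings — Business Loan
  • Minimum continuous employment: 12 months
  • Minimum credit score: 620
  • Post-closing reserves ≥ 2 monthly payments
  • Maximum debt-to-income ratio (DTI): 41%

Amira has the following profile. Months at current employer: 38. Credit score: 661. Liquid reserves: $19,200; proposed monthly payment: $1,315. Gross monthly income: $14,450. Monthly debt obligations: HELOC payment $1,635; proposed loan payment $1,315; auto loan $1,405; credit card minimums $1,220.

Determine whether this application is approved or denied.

Approved

Employment 38 ≥ 12 months
Credit score 661 ≥ 620 (meets)
Reserves: 19,200 ÷ 1,315 = 14.6 months (meets 2-month minimum)
Total monthly debts = (1,635 + 1,315 + 1,405 + 1,220) = 5,575. DTI = 5,575/14,450 = 38.6% ≤ 41%
All criteria satisfied.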